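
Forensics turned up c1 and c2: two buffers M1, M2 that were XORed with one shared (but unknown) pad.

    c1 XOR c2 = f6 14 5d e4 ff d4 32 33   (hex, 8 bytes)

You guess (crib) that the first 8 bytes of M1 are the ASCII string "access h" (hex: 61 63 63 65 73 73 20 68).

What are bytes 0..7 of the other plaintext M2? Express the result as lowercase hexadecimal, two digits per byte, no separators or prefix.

97773e818ca7125b

Since c1 ⊕ c2 = M1 ⊕ M2, XORing with the guessed M1 bytes yields the corresponding M2 bytes: M2 = (c1 ⊕ c2) ⊕ M1.
byte 0: 246 xor  97 = 151
byte 1:  20 xor  99 = 119
byte 2:  93 xor  99 =  62
byte 3: 228 xor 101 = 129
byte 4: 255 xor 115 = 140
byte 5: 212 xor 115 = 167
byte 6:  50 xor  32 =  18
byte 7:  51 xor 104 =  91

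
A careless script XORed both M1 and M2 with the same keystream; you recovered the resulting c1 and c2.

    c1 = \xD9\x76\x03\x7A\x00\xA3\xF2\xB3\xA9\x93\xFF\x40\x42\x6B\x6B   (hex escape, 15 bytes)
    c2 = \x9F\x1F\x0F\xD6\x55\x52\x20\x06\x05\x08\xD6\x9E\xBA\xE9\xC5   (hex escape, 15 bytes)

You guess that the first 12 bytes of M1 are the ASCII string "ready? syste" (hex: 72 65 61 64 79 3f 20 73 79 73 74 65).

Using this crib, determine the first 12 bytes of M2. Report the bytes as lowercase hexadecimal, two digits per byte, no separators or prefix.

First, c1 ⊕ c2 = (M1 ⊕ K) ⊕ (M2 ⊕ K) = M1 ⊕ M2, so the key drops out. Then M2 = (M1 ⊕ M2) ⊕ M1 over the first 12 bytes.
byte 0: (d9 xor 9f) xor 72 = 46 xor 72 = 34
byte 1: (76 xor 1f) xor 65 = 69 xor 65 = 0c
byte 2: (03 xor 0f) xor 61 = 0c xor 61 = 6d
byte 3: (7a xor d6) xor 64 = ac xor 64 = c8
byte 4: (00 xor 55) xor 79 = 55 xor 79 = 2c
byte 5: (a3 xor 52) xor 3f = f1 xor 3f = ce
byte 6: (f2 xor 20) xor 20 = d2 xor 20 = f2
byte 7: (b3 xor 06) xor 73 = b5 xor 73 = c6
byte 8: (a9 xor 05) xor 79 = ac xor 79 = d5
byte 9: (93 xor 08) xor 73 = 9b xor 73 = e8
byte 10: (ff xor d6) xor 74 = 29 xor 74 = 5d
byte 11: (40 xor 9e) xor 65 = de xor 65 = bb

340c6dc82ccef2c6d5e85dbb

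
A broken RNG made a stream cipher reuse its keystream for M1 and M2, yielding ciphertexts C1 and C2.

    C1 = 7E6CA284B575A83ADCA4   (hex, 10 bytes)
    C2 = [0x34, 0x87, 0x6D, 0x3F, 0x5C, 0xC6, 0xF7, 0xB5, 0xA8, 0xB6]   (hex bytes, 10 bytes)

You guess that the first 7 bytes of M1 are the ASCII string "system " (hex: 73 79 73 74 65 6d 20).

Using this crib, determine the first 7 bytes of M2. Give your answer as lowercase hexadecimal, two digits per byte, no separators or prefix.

First, C1 ⊕ C2 = (M1 ⊕ K) ⊕ (M2 ⊕ K) = M1 ⊕ M2, so the key drops out. Then M2 = (M1 ⊕ M2) ⊕ M1 over the first 7 bytes.
byte 0: (7e ^ 34) ^ 73 = 4a ^ 73 = 39
byte 1: (6c ^ 87) ^ 79 = eb ^ 79 = 92
byte 2: (a2 ^ 6d) ^ 73 = cf ^ 73 = bc
byte 3: (84 ^ 3f) ^ 74 = bb ^ 74 = cf
byte 4: (b5 ^ 5c) ^ 65 = e9 ^ 65 = 8c
byte 5: (75 ^ c6) ^ 6d = b3 ^ 6d = de
byte 6: (a8 ^ f7) ^ 20 = 5f ^ 20 = 7f

3992bccf8cde7f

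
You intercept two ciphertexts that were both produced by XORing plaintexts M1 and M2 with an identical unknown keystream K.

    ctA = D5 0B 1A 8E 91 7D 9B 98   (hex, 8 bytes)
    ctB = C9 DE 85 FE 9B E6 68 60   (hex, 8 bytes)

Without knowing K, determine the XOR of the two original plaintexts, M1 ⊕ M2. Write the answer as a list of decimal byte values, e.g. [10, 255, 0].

[28, 213, 159, 112, 10, 155, 243, 248]

ctA ⊕ ctB = (M1 ⊕ K) ⊕ (M2 ⊕ K) = M1 ⊕ M2 — the shared key cancels under XOR.
d5 XOR c9 = 1c
0b XOR de = d5
1a XOR 85 = 9f
8e XOR fe = 70
91 XOR 9b = 0a
7d XOR e6 = 9b
9b XOR 68 = f3
98 XOR 60 = f8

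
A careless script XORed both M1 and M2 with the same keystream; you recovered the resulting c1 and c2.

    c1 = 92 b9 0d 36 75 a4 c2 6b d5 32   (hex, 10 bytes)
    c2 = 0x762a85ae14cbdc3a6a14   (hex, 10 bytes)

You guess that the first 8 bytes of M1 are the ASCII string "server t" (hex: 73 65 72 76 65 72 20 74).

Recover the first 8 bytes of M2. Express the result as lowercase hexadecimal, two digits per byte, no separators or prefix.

First, c1 ⊕ c2 = (M1 ⊕ K) ⊕ (M2 ⊕ K) = M1 ⊕ M2, so the key drops out. Then M2 = (M1 ⊕ M2) ⊕ M1 over the first 8 bytes.
byte 0: (92 ^ 76) ^ 73 = e4 ^ 73 = 97
byte 1: (b9 ^ 2a) ^ 65 = 93 ^ 65 = f6
byte 2: (0d ^ 85) ^ 72 = 88 ^ 72 = fa
byte 3: (36 ^ ae) ^ 76 = 98 ^ 76 = ee
byte 4: (75 ^ 14) ^ 65 = 61 ^ 65 = 04
byte 5: (a4 ^ cb) ^ 72 = 6f ^ 72 = 1d
byte 6: (c2 ^ dc) ^ 20 = 1e ^ 20 = 3e
byte 7: (6b ^ 3a) ^ 74 = 51 ^ 74 = 25

97f6faee041d3e25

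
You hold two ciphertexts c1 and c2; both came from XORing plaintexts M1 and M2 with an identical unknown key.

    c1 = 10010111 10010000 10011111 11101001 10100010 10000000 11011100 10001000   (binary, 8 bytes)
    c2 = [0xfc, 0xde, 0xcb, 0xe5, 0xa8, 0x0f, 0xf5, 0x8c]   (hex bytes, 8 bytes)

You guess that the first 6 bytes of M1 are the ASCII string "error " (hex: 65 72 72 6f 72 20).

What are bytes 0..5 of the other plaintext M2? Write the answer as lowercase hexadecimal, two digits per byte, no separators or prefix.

First, c1 ⊕ c2 = (M1 ⊕ K) ⊕ (M2 ⊕ K) = M1 ⊕ M2, so the key drops out. Then M2 = (M1 ⊕ M2) ⊕ M1 over the first 6 bytes.
byte 0: (97 xor fc) xor 65 = 6b xor 65 = 0e
byte 1: (90 xor de) xor 72 = 4e xor 72 = 3c
byte 2: (9f xor cb) xor 72 = 54 xor 72 = 26
byte 3: (e9 xor e5) xor 6f = 0c xor 6f = 63
byte 4: (a2 xor a8) xor 72 = 0a xor 72 = 78
byte 5: (80 xor 0f) xor 20 = 8f xor 20 = af

0e3c266378af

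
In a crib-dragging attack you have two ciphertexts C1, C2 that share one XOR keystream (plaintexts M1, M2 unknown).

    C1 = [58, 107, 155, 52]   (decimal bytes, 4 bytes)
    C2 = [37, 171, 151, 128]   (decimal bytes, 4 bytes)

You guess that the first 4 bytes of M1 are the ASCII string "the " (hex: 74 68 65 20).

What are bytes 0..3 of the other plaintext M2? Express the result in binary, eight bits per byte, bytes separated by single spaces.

First, C1 ⊕ C2 = (M1 ⊕ K) ⊕ (M2 ⊕ K) = M1 ⊕ M2, so the key drops out. Then M2 = (M1 ⊕ M2) ⊕ M1 over the first 4 bytes.
byte 0: (3a xor 25) xor 74 = 1f xor 74 = 6b
byte 1: (6b xor ab) xor 68 = c0 xor 68 = a8
byte 2: (9b xor 97) xor 65 = 0c xor 65 = 69
byte 3: (34 xor 80) xor 20 = b4 xor 20 = 94

01101011 10101000 01101001 10010100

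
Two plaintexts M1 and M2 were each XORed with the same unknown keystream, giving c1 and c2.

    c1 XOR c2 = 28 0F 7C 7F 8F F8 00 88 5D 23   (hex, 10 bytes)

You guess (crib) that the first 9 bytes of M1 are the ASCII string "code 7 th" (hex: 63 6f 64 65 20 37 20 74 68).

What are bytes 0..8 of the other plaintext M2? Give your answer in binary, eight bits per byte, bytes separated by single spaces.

Since c1 ⊕ c2 = M1 ⊕ M2, XORing with the guessed M1 bytes yields the corresponding M2 bytes: M2 = (c1 ⊕ c2) ⊕ M1.
28 ^ 63 = 4b
0f ^ 6f = 60
7c ^ 64 = 18
7f ^ 65 = 1a
8f ^ 20 = af
f8 ^ 37 = cf
00 ^ 20 = 20
88 ^ 74 = fc
5d ^ 68 = 35

01001011 01100000 00011000 00011010 10101111 11001111 00100000 11111100 00110101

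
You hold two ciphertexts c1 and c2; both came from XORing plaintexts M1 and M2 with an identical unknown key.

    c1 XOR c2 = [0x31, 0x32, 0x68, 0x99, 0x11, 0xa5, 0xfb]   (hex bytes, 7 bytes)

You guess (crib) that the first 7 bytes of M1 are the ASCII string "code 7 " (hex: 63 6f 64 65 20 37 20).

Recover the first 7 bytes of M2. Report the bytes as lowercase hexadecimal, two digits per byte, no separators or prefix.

525d0cfc3192db

Since c1 ⊕ c2 = M1 ⊕ M2, XORing with the guessed M1 bytes yields the corresponding M2 bytes: M2 = (c1 ⊕ c2) ⊕ M1.
31 ⊕ 63 = 52
32 ⊕ 6f = 5d
68 ⊕ 64 = 0c
99 ⊕ 65 = fc
11 ⊕ 20 = 31
a5 ⊕ 37 = 92
fb ⊕ 20 = db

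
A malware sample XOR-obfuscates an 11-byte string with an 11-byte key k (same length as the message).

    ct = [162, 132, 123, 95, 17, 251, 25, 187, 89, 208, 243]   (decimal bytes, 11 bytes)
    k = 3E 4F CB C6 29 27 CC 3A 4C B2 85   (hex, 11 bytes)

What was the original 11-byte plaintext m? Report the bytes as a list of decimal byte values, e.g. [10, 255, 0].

[156, 203, 176, 153, 56, 220, 213, 129, 21, 98, 118]

byte 0: a2 ^ 3e = 9c
byte 1: 84 ^ 4f = cb
byte 2: 7b ^ cb = b0
byte 3: 5f ^ c6 = 99
byte 4: 11 ^ 29 = 38
byte 5: fb ^ 27 = dc
byte 6: 19 ^ cc = d5
byte 7: bb ^ 3a = 81
byte 8: 59 ^ 4c = 15
byte 9: d0 ^ b2 = 62
byte 10: f3 ^ 85 = 76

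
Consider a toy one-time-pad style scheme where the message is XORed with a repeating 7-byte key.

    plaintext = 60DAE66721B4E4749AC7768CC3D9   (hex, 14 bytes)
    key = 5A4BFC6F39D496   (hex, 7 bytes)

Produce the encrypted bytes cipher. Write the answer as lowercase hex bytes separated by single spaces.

The 7-byte key repeats, so the effective keystream is 5a 4b fc 6f 39 d4 96 5a 4b fc 6f 39 d4 96.
byte 0: 60 ^ 5a = 3a
byte 1: da ^ 4b = 91
byte 2: e6 ^ fc = 1a
byte 3: 67 ^ 6f = 08
byte 4: 21 ^ 39 = 18
byte 5: b4 ^ d4 = 60
byte 6: e4 ^ 96 = 72
byte 7: 74 ^ 5a = 2e
byte 8: 9a ^ 4b = d1
byte 9: c7 ^ fc = 3b
byte 10: 76 ^ 6f = 19
byte 11: 8c ^ 39 = b5
byte 12: c3 ^ d4 = 17
byte 13: d9 ^ 96 = 4f

3a 91 1a 08 18 60 72 2e d1 3b 19 b5 17 4f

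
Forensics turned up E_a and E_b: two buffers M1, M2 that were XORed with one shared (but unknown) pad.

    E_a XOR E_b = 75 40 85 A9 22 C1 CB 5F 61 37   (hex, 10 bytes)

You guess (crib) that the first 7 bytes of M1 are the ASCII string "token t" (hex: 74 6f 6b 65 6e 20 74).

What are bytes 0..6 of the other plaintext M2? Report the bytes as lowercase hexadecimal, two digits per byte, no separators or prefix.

012feecc4ce1bf

Since E_a ⊕ E_b = M1 ⊕ M2, XORing with the guessed M1 bytes yields the corresponding M2 bytes: M2 = (E_a ⊕ E_b) ⊕ M1.
117 XOR 116 =   1
 64 XOR 111 =  47
133 XOR 107 = 238
169 XOR 101 = 204
 34 XOR 110 =  76
193 XOR  32 = 225
203 XOR 116 = 191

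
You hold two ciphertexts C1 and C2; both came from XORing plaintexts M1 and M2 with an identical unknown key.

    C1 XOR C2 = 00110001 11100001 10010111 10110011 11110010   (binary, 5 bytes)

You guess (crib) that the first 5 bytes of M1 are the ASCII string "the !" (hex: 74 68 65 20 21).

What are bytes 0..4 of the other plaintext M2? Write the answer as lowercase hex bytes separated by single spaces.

Since C1 ⊕ C2 = M1 ⊕ M2, XORing with the guessed M1 bytes yields the corresponding M2 bytes: M2 = (C1 ⊕ C2) ⊕ M1.
byte 0:  49 xor 116 =  69
byte 1: 225 xor 104 = 137
byte 2: 151 xor 101 = 242
byte 3: 179 xor  32 = 147
byte 4: 242 xor  33 = 211

45 89 f2 93 d3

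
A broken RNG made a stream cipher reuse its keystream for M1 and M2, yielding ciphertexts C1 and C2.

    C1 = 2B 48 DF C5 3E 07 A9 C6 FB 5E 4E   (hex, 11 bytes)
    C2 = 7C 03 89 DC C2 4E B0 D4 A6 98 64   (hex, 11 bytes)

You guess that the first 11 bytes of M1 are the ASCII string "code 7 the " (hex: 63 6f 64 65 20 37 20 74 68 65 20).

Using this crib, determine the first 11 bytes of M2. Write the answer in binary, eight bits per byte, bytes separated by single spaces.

First, C1 ⊕ C2 = (M1 ⊕ K) ⊕ (M2 ⊕ K) = M1 ⊕ M2, so the key drops out. Then M2 = (M1 ⊕ M2) ⊕ M1 over the first 11 bytes.
byte 0: (2b ^ 7c) ^ 63 = 57 ^ 63 = 34
byte 1: (48 ^ 03) ^ 6f = 4b ^ 6f = 24
byte 2: (df ^ 89) ^ 64 = 56 ^ 64 = 32
byte 3: (c5 ^ dc) ^ 65 = 19 ^ 65 = 7c
byte 4: (3e ^ c2) ^ 20 = fc ^ 20 = dc
byte 5: (07 ^ 4e) ^ 37 = 49 ^ 37 = 7e
byte 6: (a9 ^ b0) ^ 20 = 19 ^ 20 = 39
byte 7: (c6 ^ d4) ^ 74 = 12 ^ 74 = 66
byte 8: (fb ^ a6) ^ 68 = 5d ^ 68 = 35
byte 9: (5e ^ 98) ^ 65 = c6 ^ 65 = a3
byte 10: (4e ^ 64) ^ 20 = 2a ^ 20 = 0a

00110100 00100100 00110010 01111100 11011100 01111110 00111001 01100110 00110101 10100011 00001010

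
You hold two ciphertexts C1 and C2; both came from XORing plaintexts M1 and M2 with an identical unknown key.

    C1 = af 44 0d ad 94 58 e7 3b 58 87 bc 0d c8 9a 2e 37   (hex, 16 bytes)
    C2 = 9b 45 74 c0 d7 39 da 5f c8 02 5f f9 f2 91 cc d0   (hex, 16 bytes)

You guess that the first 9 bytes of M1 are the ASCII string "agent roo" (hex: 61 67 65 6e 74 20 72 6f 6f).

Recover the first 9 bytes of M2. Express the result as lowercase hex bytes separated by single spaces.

55 66 1c 03 37 41 4f 0b ff

First, C1 ⊕ C2 = (M1 ⊕ K) ⊕ (M2 ⊕ K) = M1 ⊕ M2, so the key drops out. Then M2 = (M1 ⊕ M2) ⊕ M1 over the first 9 bytes.
byte 0: (af ⊕ 9b) ⊕ 61 = 34 ⊕ 61 = 55
byte 1: (44 ⊕ 45) ⊕ 67 = 01 ⊕ 67 = 66
byte 2: (0d ⊕ 74) ⊕ 65 = 79 ⊕ 65 = 1c
byte 3: (ad ⊕ c0) ⊕ 6e = 6d ⊕ 6e = 03
byte 4: (94 ⊕ d7) ⊕ 74 = 43 ⊕ 74 = 37
byte 5: (58 ⊕ 39) ⊕ 20 = 61 ⊕ 20 = 41
byte 6: (e7 ⊕ da) ⊕ 72 = 3d ⊕ 72 = 4f
byte 7: (3b ⊕ 5f) ⊕ 6f = 64 ⊕ 6f = 0b
byte 8: (58 ⊕ c8) ⊕ 6f = 90 ⊕ 6f = ff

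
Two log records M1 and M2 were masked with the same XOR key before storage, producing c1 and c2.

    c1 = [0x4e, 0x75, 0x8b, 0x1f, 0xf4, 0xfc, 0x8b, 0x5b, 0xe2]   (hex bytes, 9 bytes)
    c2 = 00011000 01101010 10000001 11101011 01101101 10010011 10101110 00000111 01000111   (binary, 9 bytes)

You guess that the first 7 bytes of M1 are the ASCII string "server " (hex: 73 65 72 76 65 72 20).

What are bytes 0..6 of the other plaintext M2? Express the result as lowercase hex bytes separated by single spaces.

First, c1 ⊕ c2 = (M1 ⊕ K) ⊕ (M2 ⊕ K) = M1 ⊕ M2, so the key drops out. Then M2 = (M1 ⊕ M2) ⊕ M1 over the first 7 bytes.
byte 0: (4e xor 18) xor 73 = 56 xor 73 = 25
byte 1: (75 xor 6a) xor 65 = 1f xor 65 = 7a
byte 2: (8b xor 81) xor 72 = 0a xor 72 = 78
byte 3: (1f xor eb) xor 76 = f4 xor 76 = 82
byte 4: (f4 xor 6d) xor 65 = 99 xor 65 = fc
byte 5: (fc xor 93) xor 72 = 6f xor 72 = 1d
byte 6: (8b xor ae) xor 20 = 25 xor 20 = 05

25 7a 78 82 fc 1d 05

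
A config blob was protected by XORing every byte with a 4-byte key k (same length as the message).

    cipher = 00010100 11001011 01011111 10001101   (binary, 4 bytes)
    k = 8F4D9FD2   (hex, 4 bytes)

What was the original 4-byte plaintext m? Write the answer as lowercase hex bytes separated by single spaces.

9b 86 c0 5f

14 ⊕ 8f = 9b
cb ⊕ 4d = 86
5f ⊕ 9f = c0
8d ⊕ d2 = 5f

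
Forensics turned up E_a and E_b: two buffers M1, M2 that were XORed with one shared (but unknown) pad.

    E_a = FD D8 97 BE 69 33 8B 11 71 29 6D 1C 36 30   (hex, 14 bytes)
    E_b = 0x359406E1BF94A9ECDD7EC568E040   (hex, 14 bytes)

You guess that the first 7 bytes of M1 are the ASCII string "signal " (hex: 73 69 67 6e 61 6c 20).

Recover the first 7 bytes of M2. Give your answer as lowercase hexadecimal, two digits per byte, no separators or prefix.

First, E_a ⊕ E_b = (M1 ⊕ K) ⊕ (M2 ⊕ K) = M1 ⊕ M2, so the key drops out. Then M2 = (M1 ⊕ M2) ⊕ M1 over the first 7 bytes.
byte 0: (fd ^ 35) ^ 73 = c8 ^ 73 = bb
byte 1: (d8 ^ 94) ^ 69 = 4c ^ 69 = 25
byte 2: (97 ^ 06) ^ 67 = 91 ^ 67 = f6
byte 3: (be ^ e1) ^ 6e = 5f ^ 6e = 31
byte 4: (69 ^ bf) ^ 61 = d6 ^ 61 = b7
byte 5: (33 ^ 94) ^ 6c = a7 ^ 6c = cb
byte 6: (8b ^ a9) ^ 20 = 22 ^ 20 = 02

bb25f631b7cb02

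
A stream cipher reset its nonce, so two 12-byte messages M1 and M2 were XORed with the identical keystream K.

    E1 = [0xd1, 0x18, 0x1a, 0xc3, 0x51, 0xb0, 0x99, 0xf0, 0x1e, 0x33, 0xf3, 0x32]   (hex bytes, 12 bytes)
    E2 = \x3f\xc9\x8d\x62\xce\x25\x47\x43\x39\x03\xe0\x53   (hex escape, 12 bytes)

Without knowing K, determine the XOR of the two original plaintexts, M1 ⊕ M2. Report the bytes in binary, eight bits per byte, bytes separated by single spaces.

11101110 11010001 10010111 10100001 10011111 10010101 11011110 10110011 00100111 00110000 00010011 01100001

E1 ⊕ E2 = (M1 ⊕ K) ⊕ (M2 ⊕ K) = M1 ⊕ M2 — the shared key cancels under XOR.
d1 ^ 3f = ee
18 ^ c9 = d1
1a ^ 8d = 97
c3 ^ 62 = a1
51 ^ ce = 9f
b0 ^ 25 = 95
99 ^ 47 = de
f0 ^ 43 = b3
1e ^ 39 = 27
33 ^ 03 = 30
f3 ^ e0 = 13
32 ^ 53 = 61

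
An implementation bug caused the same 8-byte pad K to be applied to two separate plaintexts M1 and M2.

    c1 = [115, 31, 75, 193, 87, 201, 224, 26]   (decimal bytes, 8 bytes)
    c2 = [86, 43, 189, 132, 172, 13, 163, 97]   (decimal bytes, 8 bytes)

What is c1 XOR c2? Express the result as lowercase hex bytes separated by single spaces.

25 34 f6 45 fb c4 43 7b

c1 ⊕ c2 = (M1 ⊕ K) ⊕ (M2 ⊕ K) = M1 ⊕ M2 — the shared key cancels under XOR.
73 ⊕ 56 = 25
1f ⊕ 2b = 34
4b ⊕ bd = f6
c1 ⊕ 84 = 45
57 ⊕ ac = fb
c9 ⊕ 0d = c4
e0 ⊕ a3 = 43
1a ⊕ 61 = 7b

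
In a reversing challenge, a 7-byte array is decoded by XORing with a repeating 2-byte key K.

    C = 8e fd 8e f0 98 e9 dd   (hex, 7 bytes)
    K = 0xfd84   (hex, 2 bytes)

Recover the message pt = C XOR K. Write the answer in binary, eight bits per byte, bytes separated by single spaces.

The 2-byte key repeats, so the effective keystream is fd 84 fd 84 fd 84 fd.
byte 0: 10001110 ^ 11111101 = 01110011
byte 1: 11111101 ^ 10000100 = 01111001
byte 2: 10001110 ^ 11111101 = 01110011
byte 3: 11110000 ^ 10000100 = 01110100
byte 4: 10011000 ^ 11111101 = 01100101
byte 5: 11101001 ^ 10000100 = 01101101
byte 6: 11011101 ^ 11111101 = 00100000

01110011 01111001 01110011 01110100 01100101 01101101 00100000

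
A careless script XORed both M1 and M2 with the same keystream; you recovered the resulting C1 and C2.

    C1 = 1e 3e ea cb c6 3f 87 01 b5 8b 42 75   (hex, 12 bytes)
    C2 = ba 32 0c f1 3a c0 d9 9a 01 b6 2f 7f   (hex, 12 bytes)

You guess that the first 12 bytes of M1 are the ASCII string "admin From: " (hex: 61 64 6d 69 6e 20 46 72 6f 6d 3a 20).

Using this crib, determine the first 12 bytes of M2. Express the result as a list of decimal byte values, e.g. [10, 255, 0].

First, C1 ⊕ C2 = (M1 ⊕ K) ⊕ (M2 ⊕ K) = M1 ⊕ M2, so the key drops out. Then M2 = (M1 ⊕ M2) ⊕ M1 over the first 12 bytes.
byte 0: (1e ^ ba) ^ 61 = a4 ^ 61 = c5
byte 1: (3e ^ 32) ^ 64 = 0c ^ 64 = 68
byte 2: (ea ^ 0c) ^ 6d = e6 ^ 6d = 8b
byte 3: (cb ^ f1) ^ 69 = 3a ^ 69 = 53
byte 4: (c6 ^ 3a) ^ 6e = fc ^ 6e = 92
byte 5: (3f ^ c0) ^ 20 = ff ^ 20 = df
byte 6: (87 ^ d9) ^ 46 = 5e ^ 46 = 18
byte 7: (01 ^ 9a) ^ 72 = 9b ^ 72 = e9
byte 8: (b5 ^ 01) ^ 6f = b4 ^ 6f = db
byte 9: (8b ^ b6) ^ 6d = 3d ^ 6d = 50
byte 10: (42 ^ 2f) ^ 3a = 6d ^ 3a = 57
byte 11: (75 ^ 7f) ^ 20 = 0a ^ 20 = 2a

[197, 104, 139, 83, 146, 223, 24, 233, 219, 80, 87, 42]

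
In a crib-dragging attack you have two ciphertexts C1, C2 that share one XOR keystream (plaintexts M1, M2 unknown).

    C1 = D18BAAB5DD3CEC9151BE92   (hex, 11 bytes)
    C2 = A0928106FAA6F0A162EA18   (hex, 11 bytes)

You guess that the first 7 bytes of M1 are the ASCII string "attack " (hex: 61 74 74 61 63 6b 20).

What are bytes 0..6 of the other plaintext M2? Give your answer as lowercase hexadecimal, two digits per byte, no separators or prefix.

First, C1 ⊕ C2 = (M1 ⊕ K) ⊕ (M2 ⊕ K) = M1 ⊕ M2, so the key drops out. Then M2 = (M1 ⊕ M2) ⊕ M1 over the first 7 bytes.
byte 0: (d1 xor a0) xor 61 = 71 xor 61 = 10
byte 1: (8b xor 92) xor 74 = 19 xor 74 = 6d
byte 2: (aa xor 81) xor 74 = 2b xor 74 = 5f
byte 3: (b5 xor 06) xor 61 = b3 xor 61 = d2
byte 4: (dd xor fa) xor 63 = 27 xor 63 = 44
byte 5: (3c xor a6) xor 6b = 9a xor 6b = f1
byte 6: (ec xor f0) xor 20 = 1c xor 20 = 3c

106d5fd244f13c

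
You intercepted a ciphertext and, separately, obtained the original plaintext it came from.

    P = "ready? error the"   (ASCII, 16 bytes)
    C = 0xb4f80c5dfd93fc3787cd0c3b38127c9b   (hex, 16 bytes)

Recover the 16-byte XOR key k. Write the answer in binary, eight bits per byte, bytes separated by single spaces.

11000110 10011101 01101101 00111001 10000100 10101100 11011100 01010010 11110101 10111111 01100011 01001001 00011000 01100110 00010100 11111110

Since C = P ⊕ k, XORing both sides with P gives k = P ⊕ C.
114 XOR 180 = 198
101 XOR 248 = 157
 97 XOR  12 = 109
100 XOR  93 =  57
121 XOR 253 = 132
 63 XOR 147 = 172
 32 XOR 252 = 220
101 XOR  55 =  82
114 XOR 135 = 245
114 XOR 205 = 191
111 XOR  12 =  99
114 XOR  59 =  73
 32 XOR  56 =  24
116 XOR  18 = 102
104 XOR 124 =  20
101 XOR 155 = 254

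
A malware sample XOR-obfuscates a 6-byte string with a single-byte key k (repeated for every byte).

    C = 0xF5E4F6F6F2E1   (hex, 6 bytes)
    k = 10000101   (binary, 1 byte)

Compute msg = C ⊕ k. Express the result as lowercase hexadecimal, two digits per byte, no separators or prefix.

The 1-byte key repeats, so the effective keystream is 85 85 85 85 85 85.
byte 0: f5 ^ 85 = 70
byte 1: e4 ^ 85 = 61
byte 2: f6 ^ 85 = 73
byte 3: f6 ^ 85 = 73
byte 4: f2 ^ 85 = 77
byte 5: e1 ^ 85 = 64

706173737764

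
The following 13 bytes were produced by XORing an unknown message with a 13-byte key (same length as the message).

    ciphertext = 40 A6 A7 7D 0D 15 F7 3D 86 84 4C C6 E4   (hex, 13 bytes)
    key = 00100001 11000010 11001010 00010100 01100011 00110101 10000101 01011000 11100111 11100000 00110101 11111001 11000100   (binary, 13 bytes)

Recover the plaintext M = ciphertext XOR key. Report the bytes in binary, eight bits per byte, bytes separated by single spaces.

XOR is its own inverse, so applying the key byte-wise gives the result directly.
byte 0:  64 ⊕  33 =  97
byte 1: 166 ⊕ 194 = 100
byte 2: 167 ⊕ 202 = 109
byte 3: 125 ⊕  20 = 105
byte 4:  13 ⊕  99 = 110
byte 5:  21 ⊕  53 =  32
byte 6: 247 ⊕ 133 = 114
byte 7:  61 ⊕  88 = 101
byte 8: 134 ⊕ 231 =  97
byte 9: 132 ⊕ 224 = 100
byte 10:  76 ⊕  53 = 121
byte 11: 198 ⊕ 249 =  63
byte 12: 228 ⊕ 196 =  32

01100001 01100100 01101101 01101001 01101110 00100000 01110010 01100101 01100001 01100100 01111001 00111111 00100000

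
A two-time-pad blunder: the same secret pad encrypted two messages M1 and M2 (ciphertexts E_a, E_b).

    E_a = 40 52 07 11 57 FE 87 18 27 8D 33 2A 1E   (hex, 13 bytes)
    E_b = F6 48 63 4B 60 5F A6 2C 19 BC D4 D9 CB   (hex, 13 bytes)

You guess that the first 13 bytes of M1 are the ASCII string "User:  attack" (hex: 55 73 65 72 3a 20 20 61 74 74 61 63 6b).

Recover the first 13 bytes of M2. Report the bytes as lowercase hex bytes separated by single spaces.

First, E_a ⊕ E_b = (M1 ⊕ K) ⊕ (M2 ⊕ K) = M1 ⊕ M2, so the key drops out. Then M2 = (M1 ⊕ M2) ⊕ M1 over the first 13 bytes.
byte 0: (40 xor f6) xor 55 = b6 xor 55 = e3
byte 1: (52 xor 48) xor 73 = 1a xor 73 = 69
byte 2: (07 xor 63) xor 65 = 64 xor 65 = 01
byte 3: (11 xor 4b) xor 72 = 5a xor 72 = 28
byte 4: (57 xor 60) xor 3a = 37 xor 3a = 0d
byte 5: (fe xor 5f) xor 20 = a1 xor 20 = 81
byte 6: (87 xor a6) xor 20 = 21 xor 20 = 01
byte 7: (18 xor 2c) xor 61 = 34 xor 61 = 55
byte 8: (27 xor 19) xor 74 = 3e xor 74 = 4a
byte 9: (8d xor bc) xor 74 = 31 xor 74 = 45
byte 10: (33 xor d4) xor 61 = e7 xor 61 = 86
byte 11: (2a xor d9) xor 63 = f3 xor 63 = 90
byte 12: (1e xor cb) xor 6b = d5 xor 6b = be

e3 69 01 28 0d 81 01 55 4a 45 86 90 be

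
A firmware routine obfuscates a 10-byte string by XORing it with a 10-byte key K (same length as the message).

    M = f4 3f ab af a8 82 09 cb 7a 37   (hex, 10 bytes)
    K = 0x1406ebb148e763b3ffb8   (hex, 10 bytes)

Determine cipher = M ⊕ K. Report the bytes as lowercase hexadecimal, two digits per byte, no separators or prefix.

f4 xor 14 = e0
3f xor 06 = 39
ab xor eb = 40
af xor b1 = 1e
a8 xor 48 = e0
82 xor e7 = 65
09 xor 63 = 6a
cb xor b3 = 78
7a xor ff = 85
37 xor b8 = 8f

e039401ee0656a78858f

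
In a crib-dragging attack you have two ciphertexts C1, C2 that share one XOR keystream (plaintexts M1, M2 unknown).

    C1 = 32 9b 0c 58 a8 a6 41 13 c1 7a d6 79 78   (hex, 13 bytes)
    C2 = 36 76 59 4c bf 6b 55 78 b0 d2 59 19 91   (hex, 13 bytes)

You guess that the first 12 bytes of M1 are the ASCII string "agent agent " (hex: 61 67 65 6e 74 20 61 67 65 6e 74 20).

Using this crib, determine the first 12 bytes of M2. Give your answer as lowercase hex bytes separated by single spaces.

First, C1 ⊕ C2 = (M1 ⊕ K) ⊕ (M2 ⊕ K) = M1 ⊕ M2, so the key drops out. Then M2 = (M1 ⊕ M2) ⊕ M1 over the first 12 bytes.
byte 0: (32 xor 36) xor 61 = 04 xor 61 = 65
byte 1: (9b xor 76) xor 67 = ed xor 67 = 8a
byte 2: (0c xor 59) xor 65 = 55 xor 65 = 30
byte 3: (58 xor 4c) xor 6e = 14 xor 6e = 7a
byte 4: (a8 xor bf) xor 74 = 17 xor 74 = 63
byte 5: (a6 xor 6b) xor 20 = cd xor 20 = ed
byte 6: (41 xor 55) xor 61 = 14 xor 61 = 75
byte 7: (13 xor 78) xor 67 = 6b xor 67 = 0c
byte 8: (c1 xor b0) xor 65 = 71 xor 65 = 14
byte 9: (7a xor d2) xor 6e = a8 xor 6e = c6
byte 10: (d6 xor 59) xor 74 = 8f xor 74 = fb
byte 11: (79 xor 19) xor 20 = 60 xor 20 = 40

65 8a 30 7a 63 ed 75 0c 14 c6 fb 40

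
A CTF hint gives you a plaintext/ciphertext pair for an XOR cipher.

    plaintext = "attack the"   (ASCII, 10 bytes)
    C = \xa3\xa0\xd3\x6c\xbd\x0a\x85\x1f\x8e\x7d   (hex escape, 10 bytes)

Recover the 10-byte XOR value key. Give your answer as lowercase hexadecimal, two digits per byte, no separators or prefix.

Since C = plaintext ⊕ key, XORing both sides with plaintext gives key = plaintext ⊕ C.
 97 ^ 163 = 194
116 ^ 160 = 212
116 ^ 211 = 167
 97 ^ 108 =  13
 99 ^ 189 = 222
107 ^  10 =  97
 32 ^ 133 = 165
116 ^  31 = 107
104 ^ 142 = 230
101 ^ 125 =  24

c2d4a70dde61a56be618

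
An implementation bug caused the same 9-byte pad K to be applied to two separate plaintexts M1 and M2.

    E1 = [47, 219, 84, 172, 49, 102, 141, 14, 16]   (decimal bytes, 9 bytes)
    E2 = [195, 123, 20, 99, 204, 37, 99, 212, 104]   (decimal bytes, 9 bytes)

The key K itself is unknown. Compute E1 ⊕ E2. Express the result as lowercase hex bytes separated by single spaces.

ec a0 40 cf fd 43 ee da 78

E1 ⊕ E2 = (M1 ⊕ K) ⊕ (M2 ⊕ K) = M1 ⊕ M2 — the shared key cancels under XOR.
2f ^ c3 = ec
db ^ 7b = a0
54 ^ 14 = 40
ac ^ 63 = cf
31 ^ cc = fd
66 ^ 25 = 43
8d ^ 63 = ee
0e ^ d4 = da
10 ^ 68 = 78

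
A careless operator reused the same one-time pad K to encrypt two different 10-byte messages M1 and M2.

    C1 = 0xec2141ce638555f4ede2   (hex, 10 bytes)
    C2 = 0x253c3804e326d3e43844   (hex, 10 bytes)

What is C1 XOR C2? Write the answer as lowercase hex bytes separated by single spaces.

C1 ⊕ C2 = (M1 ⊕ K) ⊕ (M2 ⊕ K) = M1 ⊕ M2 — the shared key cancels under XOR.
11101100 ^ 00100101 = 11001001
00100001 ^ 00111100 = 00011101
01000001 ^ 00111000 = 01111001
11001110 ^ 00000100 = 11001010
01100011 ^ 11100011 = 10000000
10000101 ^ 00100110 = 10100011
01010101 ^ 11010011 = 10000110
11110100 ^ 11100100 = 00010000
11101101 ^ 00111000 = 11010101
11100010 ^ 01000100 = 10100110

c9 1d 79 ca 80 a3 86 10 d5 a6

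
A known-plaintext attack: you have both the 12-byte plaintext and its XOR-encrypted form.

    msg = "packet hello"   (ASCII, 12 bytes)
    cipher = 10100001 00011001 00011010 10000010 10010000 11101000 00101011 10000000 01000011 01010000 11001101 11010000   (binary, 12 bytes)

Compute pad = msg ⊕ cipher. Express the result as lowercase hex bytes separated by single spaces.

d1 78 79 e9 f5 9c 0b e8 26 3c a1 bf

Since cipher = msg ⊕ pad, XORing both sides with msg gives pad = msg ⊕ cipher.
byte 0: 70 xor a1 = d1
byte 1: 61 xor 19 = 78
byte 2: 63 xor 1a = 79
byte 3: 6b xor 82 = e9
byte 4: 65 xor 90 = f5
byte 5: 74 xor e8 = 9c
byte 6: 20 xor 2b = 0b
byte 7: 68 xor 80 = e8
byte 8: 65 xor 43 = 26
byte 9: 6c xor 50 = 3c
byte 10: 6c xor cd = a1
byte 11: 6f xor d0 = bf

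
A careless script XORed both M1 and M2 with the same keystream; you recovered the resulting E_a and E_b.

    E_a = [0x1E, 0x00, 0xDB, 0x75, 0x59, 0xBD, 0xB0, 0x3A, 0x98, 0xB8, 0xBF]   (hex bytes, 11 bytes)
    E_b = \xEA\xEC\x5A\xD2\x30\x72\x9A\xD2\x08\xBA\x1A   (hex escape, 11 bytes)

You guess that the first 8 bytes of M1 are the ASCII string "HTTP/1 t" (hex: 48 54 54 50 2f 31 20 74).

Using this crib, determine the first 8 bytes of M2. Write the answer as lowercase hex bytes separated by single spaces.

First, E_a ⊕ E_b = (M1 ⊕ K) ⊕ (M2 ⊕ K) = M1 ⊕ M2, so the key drops out. Then M2 = (M1 ⊕ M2) ⊕ M1 over the first 8 bytes.
byte 0: (1e ⊕ ea) ⊕ 48 = f4 ⊕ 48 = bc
byte 1: (00 ⊕ ec) ⊕ 54 = ec ⊕ 54 = b8
byte 2: (db ⊕ 5a) ⊕ 54 = 81 ⊕ 54 = d5
byte 3: (75 ⊕ d2) ⊕ 50 = a7 ⊕ 50 = f7
byte 4: (59 ⊕ 30) ⊕ 2f = 69 ⊕ 2f = 46
byte 5: (bd ⊕ 72) ⊕ 31 = cf ⊕ 31 = fe
byte 6: (b0 ⊕ 9a) ⊕ 20 = 2a ⊕ 20 = 0a
byte 7: (3a ⊕ d2) ⊕ 74 = e8 ⊕ 74 = 9c

bc b8 d5 f7 46 fe 0a 9c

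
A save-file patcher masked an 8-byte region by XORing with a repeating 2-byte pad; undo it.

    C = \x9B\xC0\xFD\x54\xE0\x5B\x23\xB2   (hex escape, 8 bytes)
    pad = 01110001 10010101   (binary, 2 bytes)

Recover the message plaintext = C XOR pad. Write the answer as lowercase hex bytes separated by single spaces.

The 2-byte key repeats, so the effective keystream is 71 95 71 95 71 95 71 95.
byte 0: 9b ^ 71 = ea
byte 1: c0 ^ 95 = 55
byte 2: fd ^ 71 = 8c
byte 3: 54 ^ 95 = c1
byte 4: e0 ^ 71 = 91
byte 5: 5b ^ 95 = ce
byte 6: 23 ^ 71 = 52
byte 7: b2 ^ 95 = 27

ea 55 8c c1 91 ce 52 27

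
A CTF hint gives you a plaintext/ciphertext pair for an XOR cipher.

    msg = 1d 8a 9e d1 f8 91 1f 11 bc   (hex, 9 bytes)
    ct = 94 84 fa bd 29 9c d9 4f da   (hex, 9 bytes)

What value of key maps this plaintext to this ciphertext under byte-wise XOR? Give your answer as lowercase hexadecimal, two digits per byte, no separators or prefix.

Since ct = msg ⊕ key, XORing both sides with msg gives key = msg ⊕ ct.
1d ^ 94 = 89
8a ^ 84 = 0e
9e ^ fa = 64
d1 ^ bd = 6c
f8 ^ 29 = d1
91 ^ 9c = 0d
1f ^ d9 = c6
11 ^ 4f = 5e
bc ^ da = 66

890e646cd10dc65e66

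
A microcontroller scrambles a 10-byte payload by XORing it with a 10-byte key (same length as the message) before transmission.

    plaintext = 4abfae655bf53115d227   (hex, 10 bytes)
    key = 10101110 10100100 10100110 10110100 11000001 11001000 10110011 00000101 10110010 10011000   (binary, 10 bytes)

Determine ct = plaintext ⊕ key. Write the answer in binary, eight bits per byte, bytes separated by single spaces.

XOR is its own inverse, so applying the key byte-wise gives the result directly.
4a ^ ae = e4
bf ^ a4 = 1b
ae ^ a6 = 08
65 ^ b4 = d1
5b ^ c1 = 9a
f5 ^ c8 = 3d
31 ^ b3 = 82
15 ^ 05 = 10
d2 ^ b2 = 60
27 ^ 98 = bf

11100100 00011011 00001000 11010001 10011010 00111101 10000010 00010000 01100000 10111111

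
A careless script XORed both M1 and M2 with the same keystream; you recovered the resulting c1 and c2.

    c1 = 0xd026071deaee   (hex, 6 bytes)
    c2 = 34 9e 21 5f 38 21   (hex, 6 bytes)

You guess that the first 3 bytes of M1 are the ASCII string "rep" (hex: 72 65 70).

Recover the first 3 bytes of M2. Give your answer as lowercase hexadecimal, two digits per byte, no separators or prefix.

First, c1 ⊕ c2 = (M1 ⊕ K) ⊕ (M2 ⊕ K) = M1 ⊕ M2, so the key drops out. Then M2 = (M1 ⊕ M2) ⊕ M1 over the first 3 bytes.
byte 0: (d0 XOR 34) XOR 72 = e4 XOR 72 = 96
byte 1: (26 XOR 9e) XOR 65 = b8 XOR 65 = dd
byte 2: (07 XOR 21) XOR 70 = 26 XOR 70 = 56

96dd56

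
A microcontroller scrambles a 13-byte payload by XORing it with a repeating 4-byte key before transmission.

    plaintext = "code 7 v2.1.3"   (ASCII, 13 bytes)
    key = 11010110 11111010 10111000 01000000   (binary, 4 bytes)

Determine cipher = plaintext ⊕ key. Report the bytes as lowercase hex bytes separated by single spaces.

b5 95 dc 25 f6 cd 98 36 e4 d4 89 6e e5

The 4-byte key repeats, so the effective keystream is d6 fa b8 40 d6 fa b8 40 d6 fa b8 40 d6.
byte 0: 01100011 ^ 11010110 = 10110101
byte 1: 01101111 ^ 11111010 = 10010101
byte 2: 01100100 ^ 10111000 = 11011100
byte 3: 01100101 ^ 01000000 = 00100101
byte 4: 00100000 ^ 11010110 = 11110110
byte 5: 00110111 ^ 11111010 = 11001101
byte 6: 00100000 ^ 10111000 = 10011000
byte 7: 01110110 ^ 01000000 = 00110110
byte 8: 00110010 ^ 11010110 = 11100100
byte 9: 00101110 ^ 11111010 = 11010100
byte 10: 00110001 ^ 10111000 = 10001001
byte 11: 00101110 ^ 01000000 = 01101110
byte 12: 00110011 ^ 11010110 = 11100101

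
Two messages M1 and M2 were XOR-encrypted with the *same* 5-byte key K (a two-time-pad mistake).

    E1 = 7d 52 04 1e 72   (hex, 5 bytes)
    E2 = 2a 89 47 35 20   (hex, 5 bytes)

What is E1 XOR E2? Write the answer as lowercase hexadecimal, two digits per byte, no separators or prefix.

57db432b52

E1 ⊕ E2 = (M1 ⊕ K) ⊕ (M2 ⊕ K) = M1 ⊕ M2 — the shared key cancels under XOR.
byte 0: 125 ^  42 =  87
byte 1:  82 ^ 137 = 219
byte 2:   4 ^  71 =  67
byte 3:  30 ^  53 =  43
byte 4: 114 ^  32 =  82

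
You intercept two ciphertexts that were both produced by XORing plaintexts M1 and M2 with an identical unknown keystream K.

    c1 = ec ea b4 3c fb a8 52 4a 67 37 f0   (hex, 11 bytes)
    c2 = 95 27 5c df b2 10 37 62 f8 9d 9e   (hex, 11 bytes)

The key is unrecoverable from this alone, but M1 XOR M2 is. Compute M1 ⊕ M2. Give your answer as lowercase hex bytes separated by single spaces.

c1 ⊕ c2 = (M1 ⊕ K) ⊕ (M2 ⊕ K) = M1 ⊕ M2 — the shared key cancels under XOR.
236 ^ 149 = 121
234 ^  39 = 205
180 ^  92 = 232
 60 ^ 223 = 227
251 ^ 178 =  73
168 ^  16 = 184
 82 ^  55 = 101
 74 ^  98 =  40
103 ^ 248 = 159
 55 ^ 157 = 170
240 ^ 158 = 110

79 cd e8 e3 49 b8 65 28 9f aa 6e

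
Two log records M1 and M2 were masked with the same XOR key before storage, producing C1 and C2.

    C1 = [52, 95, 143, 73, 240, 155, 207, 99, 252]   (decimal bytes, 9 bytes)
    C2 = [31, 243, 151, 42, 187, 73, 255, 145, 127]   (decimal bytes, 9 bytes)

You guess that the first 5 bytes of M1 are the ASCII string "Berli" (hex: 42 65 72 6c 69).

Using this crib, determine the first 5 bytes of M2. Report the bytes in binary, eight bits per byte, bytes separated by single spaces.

First, C1 ⊕ C2 = (M1 ⊕ K) ⊕ (M2 ⊕ K) = M1 ⊕ M2, so the key drops out. Then M2 = (M1 ⊕ M2) ⊕ M1 over the first 5 bytes.
byte 0: (34 xor 1f) xor 42 = 2b xor 42 = 69
byte 1: (5f xor f3) xor 65 = ac xor 65 = c9
byte 2: (8f xor 97) xor 72 = 18 xor 72 = 6a
byte 3: (49 xor 2a) xor 6c = 63 xor 6c = 0f
byte 4: (f0 xor bb) xor 69 = 4b xor 69 = 22

01101001 11001001 01101010 00001111 00100010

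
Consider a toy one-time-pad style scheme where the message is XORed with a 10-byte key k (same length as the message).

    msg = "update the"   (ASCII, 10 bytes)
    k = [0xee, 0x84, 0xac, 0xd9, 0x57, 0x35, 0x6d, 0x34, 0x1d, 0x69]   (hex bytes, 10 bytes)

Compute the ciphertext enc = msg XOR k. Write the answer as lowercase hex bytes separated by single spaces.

9b f4 c8 b8 23 50 4d 40 75 0c

XOR is its own inverse, so applying the key byte-wise gives the result directly.
75 XOR ee = 9b
70 XOR 84 = f4
64 XOR ac = c8
61 XOR d9 = b8
74 XOR 57 = 23
65 XOR 35 = 50
20 XOR 6d = 4d
74 XOR 34 = 40
68 XOR 1d = 75
65 XOR 69 = 0c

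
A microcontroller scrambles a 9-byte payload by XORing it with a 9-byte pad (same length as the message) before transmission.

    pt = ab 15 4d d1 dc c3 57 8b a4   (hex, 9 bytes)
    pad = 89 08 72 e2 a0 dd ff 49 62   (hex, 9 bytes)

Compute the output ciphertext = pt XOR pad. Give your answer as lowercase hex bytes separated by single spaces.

22 1d 3f 33 7c 1e a8 c2 c6

XOR is its own inverse, so applying the key byte-wise gives the result directly.
byte 0: 10101011 ^ 10001001 = 00100010
byte 1: 00010101 ^ 00001000 = 00011101
byte 2: 01001101 ^ 01110010 = 00111111
byte 3: 11010001 ^ 11100010 = 00110011
byte 4: 11011100 ^ 10100000 = 01111100
byte 5: 11000011 ^ 11011101 = 00011110
byte 6: 01010111 ^ 11111111 = 10101000
byte 7: 10001011 ^ 01001001 = 11000010
byte 8: 10100100 ^ 01100010 = 11000110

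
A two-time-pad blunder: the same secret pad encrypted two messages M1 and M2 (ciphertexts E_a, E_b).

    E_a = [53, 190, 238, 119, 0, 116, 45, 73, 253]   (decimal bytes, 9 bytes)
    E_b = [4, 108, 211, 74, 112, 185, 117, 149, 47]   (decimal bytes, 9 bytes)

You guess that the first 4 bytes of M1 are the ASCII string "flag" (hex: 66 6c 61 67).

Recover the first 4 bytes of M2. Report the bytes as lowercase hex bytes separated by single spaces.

57 be 5c 5a

First, E_a ⊕ E_b = (M1 ⊕ K) ⊕ (M2 ⊕ K) = M1 ⊕ M2, so the key drops out. Then M2 = (M1 ⊕ M2) ⊕ M1 over the first 4 bytes.
byte 0: (35 ^ 04) ^ 66 = 31 ^ 66 = 57
byte 1: (be ^ 6c) ^ 6c = d2 ^ 6c = be
byte 2: (ee ^ d3) ^ 61 = 3d ^ 61 = 5c
byte 3: (77 ^ 4a) ^ 67 = 3d ^ 67 = 5a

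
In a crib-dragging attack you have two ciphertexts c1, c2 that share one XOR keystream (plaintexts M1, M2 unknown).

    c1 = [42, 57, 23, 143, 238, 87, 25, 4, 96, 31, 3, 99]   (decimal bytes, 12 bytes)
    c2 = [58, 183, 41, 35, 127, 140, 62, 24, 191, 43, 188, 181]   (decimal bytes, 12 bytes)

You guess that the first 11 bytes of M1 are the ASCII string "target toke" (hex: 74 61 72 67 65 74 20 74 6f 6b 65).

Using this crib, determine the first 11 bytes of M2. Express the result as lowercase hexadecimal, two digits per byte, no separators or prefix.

64ef4ccbf4af0768b05fda

First, c1 ⊕ c2 = (M1 ⊕ K) ⊕ (M2 ⊕ K) = M1 ⊕ M2, so the key drops out. Then M2 = (M1 ⊕ M2) ⊕ M1 over the first 11 bytes.
byte 0: (2a ⊕ 3a) ⊕ 74 = 10 ⊕ 74 = 64
byte 1: (39 ⊕ b7) ⊕ 61 = 8e ⊕ 61 = ef
byte 2: (17 ⊕ 29) ⊕ 72 = 3e ⊕ 72 = 4c
byte 3: (8f ⊕ 23) ⊕ 67 = ac ⊕ 67 = cb
byte 4: (ee ⊕ 7f) ⊕ 65 = 91 ⊕ 65 = f4
byte 5: (57 ⊕ 8c) ⊕ 74 = db ⊕ 74 = af
byte 6: (19 ⊕ 3e) ⊕ 20 = 27 ⊕ 20 = 07
byte 7: (04 ⊕ 18) ⊕ 74 = 1c ⊕ 74 = 68
byte 8: (60 ⊕ bf) ⊕ 6f = df ⊕ 6f = b0
byte 9: (1f ⊕ 2b) ⊕ 6b = 34 ⊕ 6b = 5f
byte 10: (03 ⊕ bc) ⊕ 65 = bf ⊕ 65 = da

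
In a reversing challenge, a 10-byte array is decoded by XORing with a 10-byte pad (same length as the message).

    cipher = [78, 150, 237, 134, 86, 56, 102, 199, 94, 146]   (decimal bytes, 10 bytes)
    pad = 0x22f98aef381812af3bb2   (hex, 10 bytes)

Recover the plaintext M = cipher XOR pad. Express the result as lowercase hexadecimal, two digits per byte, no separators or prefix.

4e ⊕ 22 = 6c
96 ⊕ f9 = 6f
ed ⊕ 8a = 67
86 ⊕ ef = 69
56 ⊕ 38 = 6e
38 ⊕ 18 = 20
66 ⊕ 12 = 74
c7 ⊕ af = 68
5e ⊕ 3b = 65
92 ⊕ b2 = 20

6c6f67696e2074686520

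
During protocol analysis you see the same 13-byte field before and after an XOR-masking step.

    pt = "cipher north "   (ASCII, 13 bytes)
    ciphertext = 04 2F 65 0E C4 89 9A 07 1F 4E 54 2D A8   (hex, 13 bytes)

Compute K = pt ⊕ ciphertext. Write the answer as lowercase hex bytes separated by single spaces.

Since ciphertext = pt ⊕ K, XORing both sides with pt gives K = pt ⊕ ciphertext.
 99 ⊕   4 = 103
105 ⊕  47 =  70
112 ⊕ 101 =  21
104 ⊕  14 = 102
101 ⊕ 196 = 161
114 ⊕ 137 = 251
 32 ⊕ 154 = 186
110 ⊕   7 = 105
111 ⊕  31 = 112
114 ⊕  78 =  60
116 ⊕  84 =  32
104 ⊕  45 =  69
 32 ⊕ 168 = 136

67 46 15 66 a1 fb ba 69 70 3c 20 45 88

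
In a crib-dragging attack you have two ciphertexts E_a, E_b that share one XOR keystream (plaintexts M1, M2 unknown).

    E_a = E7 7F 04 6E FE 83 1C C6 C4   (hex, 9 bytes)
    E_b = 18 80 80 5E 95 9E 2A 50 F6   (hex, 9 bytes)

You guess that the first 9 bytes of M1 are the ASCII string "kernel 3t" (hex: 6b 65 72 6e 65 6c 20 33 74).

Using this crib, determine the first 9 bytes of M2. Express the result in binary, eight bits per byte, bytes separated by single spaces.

10010100 10011010 11110110 01011110 00001110 01110001 00010110 10100101 01000110

First, E_a ⊕ E_b = (M1 ⊕ K) ⊕ (M2 ⊕ K) = M1 ⊕ M2, so the key drops out. Then M2 = (M1 ⊕ M2) ⊕ M1 over the first 9 bytes.
byte 0: (e7 ^ 18) ^ 6b = ff ^ 6b = 94
byte 1: (7f ^ 80) ^ 65 = ff ^ 65 = 9a
byte 2: (04 ^ 80) ^ 72 = 84 ^ 72 = f6
byte 3: (6e ^ 5e) ^ 6e = 30 ^ 6e = 5e
byte 4: (fe ^ 95) ^ 65 = 6b ^ 65 = 0e
byte 5: (83 ^ 9e) ^ 6c = 1d ^ 6c = 71
byte 6: (1c ^ 2a) ^ 20 = 36 ^ 20 = 16
byte 7: (c6 ^ 50) ^ 33 = 96 ^ 33 = a5
byte 8: (c4 ^ f6) ^ 74 = 32 ^ 74 = 46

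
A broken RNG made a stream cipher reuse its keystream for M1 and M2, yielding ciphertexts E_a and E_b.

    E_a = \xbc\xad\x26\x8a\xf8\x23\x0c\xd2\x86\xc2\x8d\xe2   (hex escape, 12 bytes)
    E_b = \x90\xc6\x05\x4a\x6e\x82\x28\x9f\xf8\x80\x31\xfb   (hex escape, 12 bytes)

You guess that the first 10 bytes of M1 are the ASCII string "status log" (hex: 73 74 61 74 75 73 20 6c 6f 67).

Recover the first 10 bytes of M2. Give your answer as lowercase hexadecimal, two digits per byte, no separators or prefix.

First, E_a ⊕ E_b = (M1 ⊕ K) ⊕ (M2 ⊕ K) = M1 ⊕ M2, so the key drops out. Then M2 = (M1 ⊕ M2) ⊕ M1 over the first 10 bytes.
byte 0: (bc ^ 90) ^ 73 = 2c ^ 73 = 5f
byte 1: (ad ^ c6) ^ 74 = 6b ^ 74 = 1f
byte 2: (26 ^ 05) ^ 61 = 23 ^ 61 = 42
byte 3: (8a ^ 4a) ^ 74 = c0 ^ 74 = b4
byte 4: (f8 ^ 6e) ^ 75 = 96 ^ 75 = e3
byte 5: (23 ^ 82) ^ 73 = a1 ^ 73 = d2
byte 6: (0c ^ 28) ^ 20 = 24 ^ 20 = 04
byte 7: (d2 ^ 9f) ^ 6c = 4d ^ 6c = 21
byte 8: (86 ^ f8) ^ 6f = 7e ^ 6f = 11
byte 9: (c2 ^ 80) ^ 67 = 42 ^ 67 = 25

5f1f42b4e3d204211125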